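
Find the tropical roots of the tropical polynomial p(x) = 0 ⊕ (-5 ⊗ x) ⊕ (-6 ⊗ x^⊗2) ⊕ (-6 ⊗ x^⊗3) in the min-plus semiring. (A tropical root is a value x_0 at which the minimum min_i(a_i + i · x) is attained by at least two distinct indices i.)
Roots: {0, 1, 5}

Each tropical root is a break point of the lower envelope of the lines y = a_i + i · x (there are 4 lines, with slopes 0, 1, ..., 3). Only the lines that attain the minimum somewhere contribute to roots; other lines are dominated. Here the surviving (envelope) indices are i = 3, i = 2, i = 1, i = 0.
Intersections between consecutive envelope lines give the roots: for adjacent envelope indices i < j the intersection is x = (a_i − a_j) / (j − i). Reading off the sorted break points: {0, 1, 5}.
Verification: at each break x_0, at least two indices attain the minimum of min_i(a_i + i · x_0).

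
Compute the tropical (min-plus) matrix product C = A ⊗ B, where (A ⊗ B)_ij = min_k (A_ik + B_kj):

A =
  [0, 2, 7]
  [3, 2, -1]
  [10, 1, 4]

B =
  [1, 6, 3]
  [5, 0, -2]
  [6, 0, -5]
A ⊗ B =
  [1, 2, 0]
  [4, -1, -6]
  [6, 1, -1]

Apply the min-plus product entry-by-entry:
  C[0][0] = min over k of (A[0][0] + B[0][0] = 0 + 1 = 1, A[0][1] + B[1][0] = 2 + 5 = 7, A[0][2] + B[2][0] = 7 + 6 = 13) = 1 (attained at k = 0)
  C[0][1] = min over k of (A[0][0] + B[0][1] = 0 + 6 = 6, A[0][1] + B[1][1] = 2 + 0 = 2, A[0][2] + B[2][1] = 7 + 0 = 7) = 2 (attained at k = 1)
  C[0][2] = min over k of (A[0][0] + B[0][2] = 0 + 3 = 3, A[0][1] + B[1][2] = 2 + -2 = 0, A[0][2] + B[2][2] = 7 + -5 = 2) = 0 (attained at k = 1)
  C[1][0] = min over k of (A[1][0] + B[0][0] = 3 + 1 = 4, A[1][1] + B[1][0] = 2 + 5 = 7, A[1][2] + B[2][0] = -1 + 6 = 5) = 4 (attained at k = 0)
  C[1][1] = min over k of (A[1][0] + B[0][1] = 3 + 6 = 9, A[1][1] + B[1][1] = 2 + 0 = 2, A[1][2] + B[2][1] = -1 + 0 = -1) = -1 (attained at k = 2)
  C[1][2] = min over k of (A[1][0] + B[0][2] = 3 + 3 = 6, A[1][1] + B[1][2] = 2 + -2 = 0, A[1][2] + B[2][2] = -1 + -5 = -6) = -6 (attained at k = 2)
  C[2][0] = min over k of (A[2][0] + B[0][0] = 10 + 1 = 11, A[2][1] + B[1][0] = 1 + 5 = 6, A[2][2] + B[2][0] = 4 + 6 = 10) = 6 (attained at k = 1)
  C[2][1] = min over k of (A[2][0] + B[0][1] = 10 + 6 = 16, A[2][1] + B[1][1] = 1 + 0 = 1, A[2][2] + B[2][1] = 4 + 0 = 4) = 1 (attained at k = 1)
  C[2][2] = min over k of (A[2][0] + B[0][2] = 10 + 3 = 13, A[2][1] + B[1][2] = 1 + -2 = -1, A[2][2] + B[2][2] = 4 + -5 = -1) = -1 (attained at k = 1)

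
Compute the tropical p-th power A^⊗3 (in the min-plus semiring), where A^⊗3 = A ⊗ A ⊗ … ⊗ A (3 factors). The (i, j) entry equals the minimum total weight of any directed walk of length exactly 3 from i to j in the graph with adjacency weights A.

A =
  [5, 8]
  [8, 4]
A^⊗3 =
  [15, 16]
  [16, 12]

Each entry (A^⊗3)_ij equals the minimum over all length-3 walks i = v_0 → v_1 → … → v_3 = j of Σ_t A[v_t][v_{t+1}]. For example, for (i, j) = (0, 1) we minimise over 4 possible intermediate vertex sequences; the minimum is 16, attained along the walk 0 → 1 → 1 → 1.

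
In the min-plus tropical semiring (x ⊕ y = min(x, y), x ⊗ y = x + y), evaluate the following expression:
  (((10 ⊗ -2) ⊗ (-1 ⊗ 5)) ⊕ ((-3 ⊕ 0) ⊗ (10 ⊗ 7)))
(((10 ⊗ -2) ⊗ (-1 ⊗ 5)) ⊕ ((-3 ⊕ 0) ⊗ (10 ⊗ 7))) = 12

Expand innermost to outermost. Recall ⊕ takes the minimum of its arguments and ⊗ takes their sum. Working out the expression (((10 ⊗ -2) ⊗ (-1 ⊗ 5)) ⊕ ((-3 ⊕ 0) ⊗ (10 ⊗ 7))) gives 12.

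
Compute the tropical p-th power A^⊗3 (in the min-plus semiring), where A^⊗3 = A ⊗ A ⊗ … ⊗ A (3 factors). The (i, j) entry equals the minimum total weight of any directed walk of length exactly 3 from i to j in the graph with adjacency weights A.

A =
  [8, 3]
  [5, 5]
A^⊗3 =
  [13, 11]
  [13, 13]

Each entry (A^⊗3)_ij equals the minimum over all length-3 walks i = v_0 → v_1 → … → v_3 = j of Σ_t A[v_t][v_{t+1}]. For example, for (i, j) = (0, 1) we minimise over 4 possible intermediate vertex sequences; the minimum is 11, attained along the walk 0 → 1 → 0 → 1.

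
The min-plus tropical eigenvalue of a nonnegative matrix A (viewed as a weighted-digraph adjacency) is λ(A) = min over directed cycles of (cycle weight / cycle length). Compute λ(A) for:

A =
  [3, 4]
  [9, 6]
λ(A) = 3

Enumerate directed cycles and compute their means (weight / length). Sample:
  cycle 0 → 0: weight = 3, length = 1, mean = 3/1 ≈ 3.000
  cycle 1 → 1: weight = 6, length = 1, mean = 6/1 ≈ 6.000
  cycle 0 → 1 → 0: weight = 13, length = 2, mean = 13/2 ≈ 6.500
  cycle 1 → 0 → 1: weight = 13, length = 2, mean = 13/2 ≈ 6.500
Minimum mean = 3.000, attained e.g. along the cycle 0 → 0 with weight 3 and length 1. So λ(A) = 3/1 = 3.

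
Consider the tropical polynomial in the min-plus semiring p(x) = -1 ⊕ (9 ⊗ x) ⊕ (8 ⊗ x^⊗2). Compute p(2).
p(2) = -1

A tropical monomial a ⊗ x^⊗i evaluates to a + i · x. Evaluating each term at x = 2:
  Term 0 contributes -1 + 0 · 2 = -1
  Term 1 contributes 9 + 1 · 2 = 11
  Term 2 contributes 8 + 2 · 2 = 12
p(2) = ⊕ of these = min[-1, 11, 12] = -1.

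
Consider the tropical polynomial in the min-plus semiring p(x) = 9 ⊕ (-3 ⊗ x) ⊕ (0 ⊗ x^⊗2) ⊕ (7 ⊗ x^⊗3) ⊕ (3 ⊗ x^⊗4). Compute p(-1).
p(-1) = -4

A tropical monomial a ⊗ x^⊗i evaluates to a + i · x. Evaluating each term at x = -1:
  Term 0 contributes 9 + 0 · -1 = 9
  Term 1 contributes -3 + 1 · -1 = -4
  Term 2 contributes 0 + 2 · -1 = -2
  Term 3 contributes 7 + 3 · -1 = 4
  Term 4 contributes 3 + 4 · -1 = -1
p(-1) = ⊕ of these = min[9, -4, -2, 4, -1] = -4.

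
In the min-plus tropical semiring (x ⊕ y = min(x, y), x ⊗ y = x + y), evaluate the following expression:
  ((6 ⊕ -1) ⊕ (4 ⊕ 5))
((6 ⊕ -1) ⊕ (4 ⊕ 5)) = -1

Expand innermost to outermost. Recall ⊕ takes the minimum of its arguments and ⊗ takes their sum. Working out the expression ((6 ⊕ -1) ⊕ (4 ⊕ 5)) gives -1.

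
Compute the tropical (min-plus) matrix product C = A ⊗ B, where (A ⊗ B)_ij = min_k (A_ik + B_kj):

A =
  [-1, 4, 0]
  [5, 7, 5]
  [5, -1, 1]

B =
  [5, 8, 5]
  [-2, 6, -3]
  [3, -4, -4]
A ⊗ B =
  [2, -4, -4]
  [5, 1, 1]
  [-3, -3, -4]

Apply the min-plus product entry-by-entry:
  C[0][0] = min over k of (A[0][0] + B[0][0] = -1 + 5 = 4, A[0][1] + B[1][0] = 4 + -2 = 2, A[0][2] + B[2][0] = 0 + 3 = 3) = 2 (attained at k = 1)
  C[0][1] = min over k of (A[0][0] + B[0][1] = -1 + 8 = 7, A[0][1] + B[1][1] = 4 + 6 = 10, A[0][2] + B[2][1] = 0 + -4 = -4) = -4 (attained at k = 2)
  C[0][2] = min over k of (A[0][0] + B[0][2] = -1 + 5 = 4, A[0][1] + B[1][2] = 4 + -3 = 1, A[0][2] + B[2][2] = 0 + -4 = -4) = -4 (attained at k = 2)
  C[1][0] = min over k of (A[1][0] + B[0][0] = 5 + 5 = 10, A[1][1] + B[1][0] = 7 + -2 = 5, A[1][2] + B[2][0] = 5 + 3 = 8) = 5 (attained at k = 1)
  C[1][1] = min over k of (A[1][0] + B[0][1] = 5 + 8 = 13, A[1][1] + B[1][1] = 7 + 6 = 13, A[1][2] + B[2][1] = 5 + -4 = 1) = 1 (attained at k = 2)
  C[1][2] = min over k of (A[1][0] + B[0][2] = 5 + 5 = 10, A[1][1] + B[1][2] = 7 + -3 = 4, A[1][2] + B[2][2] = 5 + -4 = 1) = 1 (attained at k = 2)
  C[2][0] = min over k of (A[2][0] + B[0][0] = 5 + 5 = 10, A[2][1] + B[1][0] = -1 + -2 = -3, A[2][2] + B[2][0] = 1 + 3 = 4) = -3 (attained at k = 1)
  C[2][1] = min over k of (A[2][0] + B[0][1] = 5 + 8 = 13, A[2][1] + B[1][1] = -1 + 6 = 5, A[2][2] + B[2][1] = 1 + -4 = -3) = -3 (attained at k = 2)
  C[2][2] = min over k of (A[2][0] + B[0][2] = 5 + 5 = 10, A[2][1] + B[1][2] = -1 + -3 = -4, A[2][2] + B[2][2] = 1 + -4 = -3) = -4 (attained at k = 1)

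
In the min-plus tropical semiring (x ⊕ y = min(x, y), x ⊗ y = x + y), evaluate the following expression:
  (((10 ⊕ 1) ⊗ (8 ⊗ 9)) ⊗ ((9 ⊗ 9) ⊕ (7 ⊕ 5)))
(((10 ⊕ 1) ⊗ (8 ⊗ 9)) ⊗ ((9 ⊗ 9) ⊕ (7 ⊕ 5))) = 23

Expand innermost to outermost. Recall ⊕ takes the minimum of its arguments and ⊗ takes their sum. Working out the expression (((10 ⊕ 1) ⊗ (8 ⊗ 9)) ⊗ ((9 ⊗ 9) ⊕ (7 ⊕ 5))) gives 23.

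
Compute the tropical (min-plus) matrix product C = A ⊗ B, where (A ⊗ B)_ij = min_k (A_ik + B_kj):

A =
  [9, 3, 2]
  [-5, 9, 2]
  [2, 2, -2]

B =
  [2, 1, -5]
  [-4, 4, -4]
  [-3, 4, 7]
A ⊗ B =
  [-1, 6, -1]
  [-3, -4, -10]
  [-5, 2, -3]

Apply the min-plus product entry-by-entry:
  C[0][0] = min over k of (A[0][0] + B[0][0] = 9 + 2 = 11, A[0][1] + B[1][0] = 3 + -4 = -1, A[0][2] + B[2][0] = 2 + -3 = -1) = -1 (attained at k = 1)
  C[0][1] = min over k of (A[0][0] + B[0][1] = 9 + 1 = 10, A[0][1] + B[1][1] = 3 + 4 = 7, A[0][2] + B[2][1] = 2 + 4 = 6) = 6 (attained at k = 2)
  C[0][2] = min over k of (A[0][0] + B[0][2] = 9 + -5 = 4, A[0][1] + B[1][2] = 3 + -4 = -1, A[0][2] + B[2][2] = 2 + 7 = 9) = -1 (attained at k = 1)
  C[1][0] = min over k of (A[1][0] + B[0][0] = -5 + 2 = -3, A[1][1] + B[1][0] = 9 + -4 = 5, A[1][2] + B[2][0] = 2 + -3 = -1) = -3 (attained at k = 0)
  C[1][1] = min over k of (A[1][0] + B[0][1] = -5 + 1 = -4, A[1][1] + B[1][1] = 9 + 4 = 13, A[1][2] + B[2][1] = 2 + 4 = 6) = -4 (attained at k = 0)
  C[1][2] = min over k of (A[1][0] + B[0][2] = -5 + -5 = -10, A[1][1] + B[1][2] = 9 + -4 = 5, A[1][2] + B[2][2] = 2 + 7 = 9) = -10 (attained at k = 0)
  C[2][0] = min over k of (A[2][0] + B[0][0] = 2 + 2 = 4, A[2][1] + B[1][0] = 2 + -4 = -2, A[2][2] + B[2][0] = -2 + -3 = -5) = -5 (attained at k = 2)
  C[2][1] = min over k of (A[2][0] + B[0][1] = 2 + 1 = 3, A[2][1] + B[1][1] = 2 + 4 = 6, A[2][2] + B[2][1] = -2 + 4 = 2) = 2 (attained at k = 2)
  C[2][2] = min over k of (A[2][0] + B[0][2] = 2 + -5 = -3, A[2][1] + B[1][2] = 2 + -4 = -2, A[2][2] + B[2][2] = -2 + 7 = 5) = -3 (attained at k = 0)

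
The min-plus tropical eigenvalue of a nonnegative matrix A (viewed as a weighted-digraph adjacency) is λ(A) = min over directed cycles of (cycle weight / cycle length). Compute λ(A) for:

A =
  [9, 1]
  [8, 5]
λ(A) = 9/2

Enumerate directed cycles and compute their means (weight / length). Sample:
  cycle 0 → 0: weight = 9, length = 1, mean = 9/1 ≈ 9.000
  cycle 1 → 1: weight = 5, length = 1, mean = 5/1 ≈ 5.000
  cycle 0 → 1 → 0: weight = 9, length = 2, mean = 9/2 ≈ 4.500
  cycle 1 → 0 → 1: weight = 9, length = 2, mean = 9/2 ≈ 4.500
Minimum mean = 4.500, attained e.g. along the cycle 0 → 1 → 0 with weight 9 and length 2. So λ(A) = 9/2 = 9/2.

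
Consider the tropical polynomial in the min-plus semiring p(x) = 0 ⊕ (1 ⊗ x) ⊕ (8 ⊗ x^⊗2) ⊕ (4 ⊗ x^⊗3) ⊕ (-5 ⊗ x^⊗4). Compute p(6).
p(6) = 0

A tropical monomial a ⊗ x^⊗i evaluates to a + i · x. Evaluating each term at x = 6:
  Term 0 contributes 0 + 0 · 6 = 0
  Term 1 contributes 1 + 1 · 6 = 7
  Term 2 contributes 8 + 2 · 6 = 20
  Term 3 contributes 4 + 3 · 6 = 22
  Term 4 contributes -5 + 4 · 6 = 19
p(6) = ⊕ of these = min[0, 7, 20, 22, 19] = 0.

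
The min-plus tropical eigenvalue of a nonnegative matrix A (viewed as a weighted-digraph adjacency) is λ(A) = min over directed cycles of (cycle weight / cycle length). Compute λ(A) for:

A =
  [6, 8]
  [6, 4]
λ(A) = 4

Enumerate directed cycles and compute their means (weight / length). Sample:
  cycle 0 → 0: weight = 6, length = 1, mean = 6/1 ≈ 6.000
  cycle 1 → 1: weight = 4, length = 1, mean = 4/1 ≈ 4.000
  cycle 0 → 1 → 0: weight = 14, length = 2, mean = 14/2 ≈ 7.000
  cycle 1 → 0 → 1: weight = 14, length = 2, mean = 14/2 ≈ 7.000
Minimum mean = 4.000, attained e.g. along the cycle 1 → 1 with weight 4 and length 1. So λ(A) = 4/1 = 4.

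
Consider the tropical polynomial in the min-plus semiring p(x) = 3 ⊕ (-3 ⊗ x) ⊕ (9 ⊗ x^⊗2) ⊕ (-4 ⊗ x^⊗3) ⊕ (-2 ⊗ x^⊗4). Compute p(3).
p(3) = 0

A tropical monomial a ⊗ x^⊗i evaluates to a + i · x. Evaluating each term at x = 3:
  Term 0 contributes 3 + 0 · 3 = 3
  Term 1 contributes -3 + 1 · 3 = 0
  Term 2 contributes 9 + 2 · 3 = 15
  Term 3 contributes -4 + 3 · 3 = 5
  Term 4 contributes -2 + 4 · 3 = 10
p(3) = ⊕ of these = min[3, 0, 15, 5, 10] = 0.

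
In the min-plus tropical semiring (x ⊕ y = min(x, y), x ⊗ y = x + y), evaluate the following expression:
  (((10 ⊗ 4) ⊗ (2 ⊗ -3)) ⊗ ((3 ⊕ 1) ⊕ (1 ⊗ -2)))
(((10 ⊗ 4) ⊗ (2 ⊗ -3)) ⊗ ((3 ⊕ 1) ⊕ (1 ⊗ -2))) = 12

Expand innermost to outermost. Recall ⊕ takes the minimum of its arguments and ⊗ takes their sum. Working out the expression (((10 ⊗ 4) ⊗ (2 ⊗ -3)) ⊗ ((3 ⊕ 1) ⊕ (1 ⊗ -2))) gives 12.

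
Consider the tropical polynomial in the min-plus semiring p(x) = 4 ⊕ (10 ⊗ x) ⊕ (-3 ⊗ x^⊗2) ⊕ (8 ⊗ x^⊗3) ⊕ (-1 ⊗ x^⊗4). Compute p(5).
p(5) = 4

A tropical monomial a ⊗ x^⊗i evaluates to a + i · x. Evaluating each term at x = 5:
  Term 0 contributes 4 + 0 · 5 = 4
  Term 1 contributes 10 + 1 · 5 = 15
  Term 2 contributes -3 + 2 · 5 = 7
  Term 3 contributes 8 + 3 · 5 = 23
  Term 4 contributes -1 + 4 · 5 = 19
p(5) = ⊕ of these = min[4, 15, 7, 23, 19] = 4.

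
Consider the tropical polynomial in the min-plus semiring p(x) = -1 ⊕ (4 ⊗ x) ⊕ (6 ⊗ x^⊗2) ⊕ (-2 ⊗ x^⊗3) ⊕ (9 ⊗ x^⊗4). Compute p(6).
p(6) = -1

A tropical monomial a ⊗ x^⊗i evaluates to a + i · x. Evaluating each term at x = 6:
  Term 0 contributes -1 + 0 · 6 = -1
  Term 1 contributes 4 + 1 · 6 = 10
  Term 2 contributes 6 + 2 · 6 = 18
  Term 3 contributes -2 + 3 · 6 = 16
  Term 4 contributes 9 + 4 · 6 = 33
p(6) = ⊕ of these = min[-1, 10, 18, 16, 33] = -1.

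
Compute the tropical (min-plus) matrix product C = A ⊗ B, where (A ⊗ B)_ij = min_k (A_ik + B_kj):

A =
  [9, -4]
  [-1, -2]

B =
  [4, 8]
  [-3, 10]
A ⊗ B =
  [-7, 6]
  [-5, 7]

Apply the min-plus product entry-by-entry:
  C[0][0] = min over k of (A[0][0] + B[0][0] = 9 + 4 = 13, A[0][1] + B[1][0] = -4 + -3 = -7) = -7 (attained at k = 1)
  C[0][1] = min over k of (A[0][0] + B[0][1] = 9 + 8 = 17, A[0][1] + B[1][1] = -4 + 10 = 6) = 6 (attained at k = 1)
  C[1][0] = min over k of (A[1][0] + B[0][0] = -1 + 4 = 3, A[1][1] + B[1][0] = -2 + -3 = -5) = -5 (attained at k = 1)
  C[1][1] = min over k of (A[1][0] + B[0][1] = -1 + 8 = 7, A[1][1] + B[1][1] = -2 + 10 = 8) = 7 (attained at k = 0)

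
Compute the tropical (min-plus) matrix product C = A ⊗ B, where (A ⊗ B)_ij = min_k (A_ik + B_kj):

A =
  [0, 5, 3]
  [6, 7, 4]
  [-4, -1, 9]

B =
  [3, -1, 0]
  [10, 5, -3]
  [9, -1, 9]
A ⊗ B =
  [3, -1, 0]
  [9, 3, 4]
  [-1, -5, -4]

Apply the min-plus product entry-by-entry:
  C[0][0] = min over k of (A[0][0] + B[0][0] = 0 + 3 = 3, A[0][1] + B[1][0] = 5 + 10 = 15, A[0][2] + B[2][0] = 3 + 9 = 12) = 3 (attained at k = 0)
  C[0][1] = min over k of (A[0][0] + B[0][1] = 0 + -1 = -1, A[0][1] + B[1][1] = 5 + 5 = 10, A[0][2] + B[2][1] = 3 + -1 = 2) = -1 (attained at k = 0)
  C[0][2] = min over k of (A[0][0] + B[0][2] = 0 + 0 = 0, A[0][1] + B[1][2] = 5 + -3 = 2, A[0][2] + B[2][2] = 3 + 9 = 12) = 0 (attained at k = 0)
  C[1][0] = min over k of (A[1][0] + B[0][0] = 6 + 3 = 9, A[1][1] + B[1][0] = 7 + 10 = 17, A[1][2] + B[2][0] = 4 + 9 = 13) = 9 (attained at k = 0)
  C[1][1] = min over k of (A[1][0] + B[0][1] = 6 + -1 = 5, A[1][1] + B[1][1] = 7 + 5 = 12, A[1][2] + B[2][1] = 4 + -1 = 3) = 3 (attained at k = 2)
  C[1][2] = min over k of (A[1][0] + B[0][2] = 6 + 0 = 6, A[1][1] + B[1][2] = 7 + -3 = 4, A[1][2] + B[2][2] = 4 + 9 = 13) = 4 (attained at k = 1)
  C[2][0] = min over k of (A[2][0] + B[0][0] = -4 + 3 = -1, A[2][1] + B[1][0] = -1 + 10 = 9, A[2][2] + B[2][0] = 9 + 9 = 18) = -1 (attained at k = 0)
  C[2][1] = min over k of (A[2][0] + B[0][1] = -4 + -1 = -5, A[2][1] + B[1][1] = -1 + 5 = 4, A[2][2] + B[2][1] = 9 + -1 = 8) = -5 (attained at k = 0)
  C[2][2] = min over k of (A[2][0] + B[0][2] = -4 + 0 = -4, A[2][1] + B[1][2] = -1 + -3 = -4, A[2][2] + B[2][2] = 9 + 9 = 18) = -4 (attained at k = 0)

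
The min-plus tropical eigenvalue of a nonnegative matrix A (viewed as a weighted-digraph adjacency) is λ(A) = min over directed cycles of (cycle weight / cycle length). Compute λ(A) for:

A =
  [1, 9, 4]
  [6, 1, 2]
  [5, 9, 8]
λ(A) = 1

Enumerate directed cycles and compute their means (weight / length). Sample:
  cycle 0 → 0: weight = 1, length = 1, mean = 1/1 ≈ 1.000
  cycle 1 → 1: weight = 1, length = 1, mean = 1/1 ≈ 1.000
  cycle 2 → 2: weight = 8, length = 1, mean = 8/1 ≈ 8.000
  cycle 0 → 1 → 0: weight = 15, length = 2, mean = 15/2 ≈ 7.500
  cycle 0 → 2 → 0: weight = 9, length = 2, mean = 9/2 ≈ 4.500
  cycle 1 → 0 → 1: weight = 15, length = 2, mean = 15/2 ≈ 7.500
Minimum mean = 1.000, attained e.g. along the cycle 0 → 0 with weight 1 and length 1. So λ(A) = 1/1 = 1.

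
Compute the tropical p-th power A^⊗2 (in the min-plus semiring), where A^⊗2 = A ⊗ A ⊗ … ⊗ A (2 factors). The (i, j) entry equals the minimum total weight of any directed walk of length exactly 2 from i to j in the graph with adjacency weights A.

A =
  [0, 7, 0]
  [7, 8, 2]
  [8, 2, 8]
A^⊗2 =
  [0, 2, 0]
  [7, 4, 7]
  [8, 10, 4]

Each entry (A^⊗2)_ij equals the minimum over all length-2 walks i = v_0 → v_1 → … → v_2 = j of Σ_t A[v_t][v_{t+1}]. For example, for (i, j) = (0, 2) we minimise over 3 possible intermediate vertex sequences; the minimum is 0, attained along the walk 0 → 0 → 2.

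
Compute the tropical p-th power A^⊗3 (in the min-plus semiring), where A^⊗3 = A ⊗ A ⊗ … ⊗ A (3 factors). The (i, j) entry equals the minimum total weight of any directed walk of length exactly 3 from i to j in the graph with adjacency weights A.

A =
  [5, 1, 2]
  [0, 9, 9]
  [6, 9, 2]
A^⊗3 =
  [6, 2, 3]
  [1, 6, 4]
  [7, 9, 6]

Each entry (A^⊗3)_ij equals the minimum over all length-3 walks i = v_0 → v_1 → … → v_3 = j of Σ_t A[v_t][v_{t+1}]. For example, for (i, j) = (0, 2) we minimise over 9 possible intermediate vertex sequences; the minimum is 3, attained along the walk 0 → 1 → 0 → 2.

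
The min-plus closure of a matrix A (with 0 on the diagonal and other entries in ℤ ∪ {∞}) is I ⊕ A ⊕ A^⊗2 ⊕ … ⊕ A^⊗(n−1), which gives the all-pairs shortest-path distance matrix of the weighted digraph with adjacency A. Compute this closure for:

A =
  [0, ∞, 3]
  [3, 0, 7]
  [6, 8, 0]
Closure =
  [0, 11, 3]
  [3, 0, 6]
  [6, 8, 0]

This is the Floyd-Warshall all-pairs shortest-path computation. For each intermediate vertex k = 0, 1, …, 2, update dist[i][j] ← min(dist[i][j], dist[i][k] + dist[k][j]). The final matrix gives, for each (i, j), the minimum total weight of any directed path from i to j (possibly empty when i = j).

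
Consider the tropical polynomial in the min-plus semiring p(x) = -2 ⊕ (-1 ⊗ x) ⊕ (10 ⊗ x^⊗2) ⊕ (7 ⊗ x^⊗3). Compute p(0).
p(0) = -2

A tropical monomial a ⊗ x^⊗i evaluates to a + i · x. Evaluating each term at x = 0:
  Term 0 contributes -2 + 0 · 0 = -2
  Term 1 contributes -1 + 1 · 0 = -1
  Term 2 contributes 10 + 2 · 0 = 10
  Term 3 contributes 7 + 3 · 0 = 7
p(0) = ⊕ of these = min[-2, -1, 10, 7] = -2.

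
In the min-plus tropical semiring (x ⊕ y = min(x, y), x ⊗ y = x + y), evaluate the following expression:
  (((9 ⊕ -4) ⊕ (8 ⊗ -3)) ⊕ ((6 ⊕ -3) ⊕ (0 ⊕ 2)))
(((9 ⊕ -4) ⊕ (8 ⊗ -3)) ⊕ ((6 ⊕ -3) ⊕ (0 ⊕ 2))) = -4

Expand innermost to outermost. Recall ⊕ takes the minimum of its arguments and ⊗ takes their sum. Working out the expression (((9 ⊕ -4) ⊕ (8 ⊗ -3)) ⊕ ((6 ⊕ -3) ⊕ (0 ⊕ 2))) gives -4.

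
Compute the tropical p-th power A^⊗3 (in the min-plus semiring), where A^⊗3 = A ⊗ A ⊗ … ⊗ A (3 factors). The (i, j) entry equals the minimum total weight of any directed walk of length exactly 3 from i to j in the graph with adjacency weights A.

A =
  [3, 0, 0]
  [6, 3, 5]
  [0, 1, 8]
A^⊗3 =
  [3, 0, 0]
  [6, 5, 5]
  [0, 1, 3]

Each entry (A^⊗3)_ij equals the minimum over all length-3 walks i = v_0 → v_1 → … → v_3 = j of Σ_t A[v_t][v_{t+1}]. For example, for (i, j) = (0, 2) we minimise over 9 possible intermediate vertex sequences; the minimum is 0, attained along the walk 0 → 2 → 0 → 2.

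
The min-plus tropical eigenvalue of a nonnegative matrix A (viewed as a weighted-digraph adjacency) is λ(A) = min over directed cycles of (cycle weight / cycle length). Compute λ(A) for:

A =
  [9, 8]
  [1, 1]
λ(A) = 1

Enumerate directed cycles and compute their means (weight / length). Sample:
  cycle 0 → 0: weight = 9, length = 1, mean = 9/1 ≈ 9.000
  cycle 1 → 1: weight = 1, length = 1, mean = 1/1 ≈ 1.000
  cycle 0 → 1 → 0: weight = 9, length = 2, mean = 9/2 ≈ 4.500
  cycle 1 → 0 → 1: weight = 9, length = 2, mean = 9/2 ≈ 4.500
Minimum mean = 1.000, attained e.g. along the cycle 1 → 1 with weight 1 and length 1. So λ(A) = 1/1 = 1.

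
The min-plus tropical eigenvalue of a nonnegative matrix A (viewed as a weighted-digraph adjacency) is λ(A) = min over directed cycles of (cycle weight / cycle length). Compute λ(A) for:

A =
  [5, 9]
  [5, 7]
λ(A) = 5

Enumerate directed cycles and compute their means (weight / length). Sample:
  cycle 0 → 0: weight = 5, length = 1, mean = 5/1 ≈ 5.000
  cycle 1 → 1: weight = 7, length = 1, mean = 7/1 ≈ 7.000
  cycle 0 → 1 → 0: weight = 14, length = 2, mean = 14/2 ≈ 7.000
  cycle 1 → 0 → 1: weight = 14, length = 2, mean = 14/2 ≈ 7.000
Minimum mean = 5.000, attained e.g. along the cycle 0 → 0 with weight 5 and length 1. So λ(A) = 5/1 = 5.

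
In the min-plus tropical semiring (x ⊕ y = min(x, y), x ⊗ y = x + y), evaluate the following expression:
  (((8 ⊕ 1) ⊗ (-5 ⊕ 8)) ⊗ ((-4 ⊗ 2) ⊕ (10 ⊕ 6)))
(((8 ⊕ 1) ⊗ (-5 ⊕ 8)) ⊗ ((-4 ⊗ 2) ⊕ (10 ⊕ 6))) = -6

Expand innermost to outermost. Recall ⊕ takes the minimum of its arguments and ⊗ takes their sum. Working out the expression (((8 ⊕ 1) ⊗ (-5 ⊕ 8)) ⊗ ((-4 ⊗ 2) ⊕ (10 ⊕ 6))) gives -6.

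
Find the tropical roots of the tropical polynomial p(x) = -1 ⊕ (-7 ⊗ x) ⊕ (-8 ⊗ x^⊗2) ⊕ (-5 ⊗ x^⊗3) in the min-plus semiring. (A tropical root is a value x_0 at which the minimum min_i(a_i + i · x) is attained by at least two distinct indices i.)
Roots: {-3, 1, 6}

Each tropical root is a break point of the lower envelope of the lines y = a_i + i · x (there are 4 lines, with slopes 0, 1, ..., 3). Only the lines that attain the minimum somewhere contribute to roots; other lines are dominated. Here the surviving (envelope) indices are i = 3, i = 2, i = 1, i = 0.
Intersections between consecutive envelope lines give the roots: for adjacent envelope indices i < j the intersection is x = (a_i − a_j) / (j − i). Reading off the sorted break points: {-3, 1, 6}.
Verification: at each break x_0, at least two indices attain the minimum of min_i(a_i + i · x_0).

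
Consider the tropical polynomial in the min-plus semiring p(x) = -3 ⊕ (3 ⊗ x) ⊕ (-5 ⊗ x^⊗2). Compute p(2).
p(2) = -3

A tropical monomial a ⊗ x^⊗i evaluates to a + i · x. Evaluating each term at x = 2:
  Term 0 contributes -3 + 0 · 2 = -3
  Term 1 contributes 3 + 1 · 2 = 5
  Term 2 contributes -5 + 2 · 2 = -1
p(2) = ⊕ of these = min[-3, 5, -1] = -3.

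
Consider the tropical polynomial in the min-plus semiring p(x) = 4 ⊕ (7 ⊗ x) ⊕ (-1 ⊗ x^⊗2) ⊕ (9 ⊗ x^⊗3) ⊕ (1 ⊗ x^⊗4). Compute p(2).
p(2) = 3

A tropical monomial a ⊗ x^⊗i evaluates to a + i · x. Evaluating each term at x = 2:
  Term 0 contributes 4 + 0 · 2 = 4
  Term 1 contributes 7 + 1 · 2 = 9
  Term 2 contributes -1 + 2 · 2 = 3
  Term 3 contributes 9 + 3 · 2 = 15
  Term 4 contributes 1 + 4 · 2 = 9
p(2) = ⊕ of these = min[4, 9, 3, 15, 9] = 3.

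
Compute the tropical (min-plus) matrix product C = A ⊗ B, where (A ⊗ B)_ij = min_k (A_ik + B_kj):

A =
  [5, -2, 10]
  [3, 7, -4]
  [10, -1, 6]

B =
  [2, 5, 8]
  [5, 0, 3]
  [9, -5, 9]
A ⊗ B =
  [3, -2, 1]
  [5, -9, 5]
  [4, -1, 2]

Apply the min-plus product entry-by-entry:
  C[0][0] = min over k of (A[0][0] + B[0][0] = 5 + 2 = 7, A[0][1] + B[1][0] = -2 + 5 = 3, A[0][2] + B[2][0] = 10 + 9 = 19) = 3 (attained at k = 1)
  C[0][1] = min over k of (A[0][0] + B[0][1] = 5 + 5 = 10, A[0][1] + B[1][1] = -2 + 0 = -2, A[0][2] + B[2][1] = 10 + -5 = 5) = -2 (attained at k = 1)
  C[0][2] = min over k of (A[0][0] + B[0][2] = 5 + 8 = 13, A[0][1] + B[1][2] = -2 + 3 = 1, A[0][2] + B[2][2] = 10 + 9 = 19) = 1 (attained at k = 1)
  C[1][0] = min over k of (A[1][0] + B[0][0] = 3 + 2 = 5, A[1][1] + B[1][0] = 7 + 5 = 12, A[1][2] + B[2][0] = -4 + 9 = 5) = 5 (attained at k = 0)
  C[1][1] = min over k of (A[1][0] + B[0][1] = 3 + 5 = 8, A[1][1] + B[1][1] = 7 + 0 = 7, A[1][2] + B[2][1] = -4 + -5 = -9) = -9 (attained at k = 2)
  C[1][2] = min over k of (A[1][0] + B[0][2] = 3 + 8 = 11, A[1][1] + B[1][2] = 7 + 3 = 10, A[1][2] + B[2][2] = -4 + 9 = 5) = 5 (attained at k = 2)
  C[2][0] = min over k of (A[2][0] + B[0][0] = 10 + 2 = 12, A[2][1] + B[1][0] = -1 + 5 = 4, A[2][2] + B[2][0] = 6 + 9 = 15) = 4 (attained at k = 1)
  C[2][1] = min over k of (A[2][0] + B[0][1] = 10 + 5 = 15, A[2][1] + B[1][1] = -1 + 0 = -1, A[2][2] + B[2][1] = 6 + -5 = 1) = -1 (attained at k = 1)
  C[2][2] = min over k of (A[2][0] + B[0][2] = 10 + 8 = 18, A[2][1] + B[1][2] = -1 + 3 = 2, A[2][2] + B[2][2] = 6 + 9 = 15) = 2 (attained at k = 1)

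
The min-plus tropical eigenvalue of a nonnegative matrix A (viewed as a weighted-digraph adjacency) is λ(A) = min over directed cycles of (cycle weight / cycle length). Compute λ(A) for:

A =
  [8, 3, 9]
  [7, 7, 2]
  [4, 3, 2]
λ(A) = 2

Enumerate directed cycles and compute their means (weight / length). Sample:
  cycle 0 → 0: weight = 8, length = 1, mean = 8/1 ≈ 8.000
  cycle 1 → 1: weight = 7, length = 1, mean = 7/1 ≈ 7.000
  cycle 2 → 2: weight = 2, length = 1, mean = 2/1 ≈ 2.000
  cycle 0 → 1 → 0: weight = 10, length = 2, mean = 10/2 ≈ 5.000
  cycle 0 → 2 → 0: weight = 13, length = 2, mean = 13/2 ≈ 6.500
  cycle 1 → 0 → 1: weight = 10, length = 2, mean = 10/2 ≈ 5.000
Minimum mean = 2.000, attained e.g. along the cycle 2 → 2 with weight 2 and length 1. So λ(A) = 2/1 = 2.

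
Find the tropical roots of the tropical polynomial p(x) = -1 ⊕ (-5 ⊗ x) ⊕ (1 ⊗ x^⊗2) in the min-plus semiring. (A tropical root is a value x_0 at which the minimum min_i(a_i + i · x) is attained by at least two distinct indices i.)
Roots: {-6, 4}

Each tropical root is a break point of the lower envelope of the lines y = a_i + i · x (there are 3 lines, with slopes 0, 1, ..., 2). Only the lines that attain the minimum somewhere contribute to roots; other lines are dominated. Here the surviving (envelope) indices are i = 2, i = 1, i = 0.
Intersections between consecutive envelope lines give the roots: for adjacent envelope indices i < j the intersection is x = (a_i − a_j) / (j − i). Reading off the sorted break points: {-6, 4}.
Verification: at each break x_0, at least two indices attain the minimum of min_i(a_i + i · x_0).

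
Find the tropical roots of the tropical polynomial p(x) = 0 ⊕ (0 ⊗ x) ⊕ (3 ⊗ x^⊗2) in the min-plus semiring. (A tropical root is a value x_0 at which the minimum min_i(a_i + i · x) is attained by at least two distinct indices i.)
Roots: {-3, 0}

Each tropical root is a break point of the lower envelope of the lines y = a_i + i · x (there are 3 lines, with slopes 0, 1, ..., 2). Only the lines that attain the minimum somewhere contribute to roots; other lines are dominated. Here the surviving (envelope) indices are i = 2, i = 1, i = 0.
Intersections between consecutive envelope lines give the roots: for adjacent envelope indices i < j the intersection is x = (a_i − a_j) / (j − i). Reading off the sorted break points: {-3, 0}.
Verification: at each break x_0, at least two indices attain the minimum of min_i(a_i + i · x_0).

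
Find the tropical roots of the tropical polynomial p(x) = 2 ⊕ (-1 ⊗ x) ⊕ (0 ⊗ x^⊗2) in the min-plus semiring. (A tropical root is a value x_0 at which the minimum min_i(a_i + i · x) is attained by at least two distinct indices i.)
Roots: {-1, 3}

Each tropical root is a break point of the lower envelope of the lines y = a_i + i · x (there are 3 lines, with slopes 0, 1, ..., 2). Only the lines that attain the minimum somewhere contribute to roots; other lines are dominated. Here the surviving (envelope) indices are i = 2, i = 1, i = 0.
Intersections between consecutive envelope lines give the roots: for adjacent envelope indices i < j the intersection is x = (a_i − a_j) / (j − i). Reading off the sorted break points: {-1, 3}.
Verification: at each break x_0, at least two indices attain the minimum of min_i(a_i + i · x_0).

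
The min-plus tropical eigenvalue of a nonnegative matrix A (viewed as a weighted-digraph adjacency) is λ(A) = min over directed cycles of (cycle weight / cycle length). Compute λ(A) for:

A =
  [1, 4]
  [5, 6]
λ(A) = 1

Enumerate directed cycles and compute their means (weight / length). Sample:
  cycle 0 → 0: weight = 1, length = 1, mean = 1/1 ≈ 1.000
  cycle 1 → 1: weight = 6, length = 1, mean = 6/1 ≈ 6.000
  cycle 0 → 1 → 0: weight = 9, length = 2, mean = 9/2 ≈ 4.500
  cycle 1 → 0 → 1: weight = 9, length = 2, mean = 9/2 ≈ 4.500
Minimum mean = 1.000, attained e.g. along the cycle 0 → 0 with weight 1 and length 1. So λ(A) = 1/1 = 1.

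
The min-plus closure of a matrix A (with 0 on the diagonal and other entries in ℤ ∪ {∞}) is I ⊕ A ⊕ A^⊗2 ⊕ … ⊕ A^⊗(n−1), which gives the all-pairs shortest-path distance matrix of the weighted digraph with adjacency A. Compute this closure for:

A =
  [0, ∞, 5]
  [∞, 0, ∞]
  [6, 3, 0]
Closure =
  [0, 8, 5]
  [∞, 0, ∞]
  [6, 3, 0]

This is the Floyd-Warshall all-pairs shortest-path computation. For each intermediate vertex k = 0, 1, …, 2, update dist[i][j] ← min(dist[i][j], dist[i][k] + dist[k][j]). The final matrix gives, for each (i, j), the minimum total weight of any directed path from i to j (possibly empty when i = j).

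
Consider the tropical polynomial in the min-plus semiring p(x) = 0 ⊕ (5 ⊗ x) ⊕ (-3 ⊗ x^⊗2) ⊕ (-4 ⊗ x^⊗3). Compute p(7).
p(7) = 0

A tropical monomial a ⊗ x^⊗i evaluates to a + i · x. Evaluating each term at x = 7:
  Term 0 contributes 0 + 0 · 7 = 0
  Term 1 contributes 5 + 1 · 7 = 12
  Term 2 contributes -3 + 2 · 7 = 11
  Term 3 contributes -4 + 3 · 7 = 17
p(7) = ⊕ of these = min[0, 12, 11, 17] = 0.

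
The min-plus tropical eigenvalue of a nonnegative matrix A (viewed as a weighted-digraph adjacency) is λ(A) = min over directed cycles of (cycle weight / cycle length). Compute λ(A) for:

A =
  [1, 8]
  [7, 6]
λ(A) = 1

Enumerate directed cycles and compute their means (weight / length). Sample:
  cycle 0 → 0: weight = 1, length = 1, mean = 1/1 ≈ 1.000
  cycle 1 → 1: weight = 6, length = 1, mean = 6/1 ≈ 6.000
  cycle 0 → 1 → 0: weight = 15, length = 2, mean = 15/2 ≈ 7.500
  cycle 1 → 0 → 1: weight = 15, length = 2, mean = 15/2 ≈ 7.500
Minimum mean = 1.000, attained e.g. along the cycle 0 → 0 with weight 1 and length 1. So λ(A) = 1/1 = 1.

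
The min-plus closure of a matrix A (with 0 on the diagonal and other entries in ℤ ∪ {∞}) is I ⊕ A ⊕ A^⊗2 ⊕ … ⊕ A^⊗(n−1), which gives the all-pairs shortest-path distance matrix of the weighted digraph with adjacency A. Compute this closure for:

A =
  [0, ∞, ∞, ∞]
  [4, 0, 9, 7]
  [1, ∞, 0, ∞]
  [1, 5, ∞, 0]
Closure =
  [0, ∞, ∞, ∞]
  [4, 0, 9, 7]
  [1, ∞, 0, ∞]
  [1, 5, 14, 0]

This is the Floyd-Warshall all-pairs shortest-path computation. For each intermediate vertex k = 0, 1, …, 3, update dist[i][j] ← min(dist[i][j], dist[i][k] + dist[k][j]). The final matrix gives, for each (i, j), the minimum total weight of any directed path from i to j (possibly empty when i = j).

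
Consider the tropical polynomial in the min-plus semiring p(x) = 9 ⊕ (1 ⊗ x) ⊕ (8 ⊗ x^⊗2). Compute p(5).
p(5) = 6

A tropical monomial a ⊗ x^⊗i evaluates to a + i · x. Evaluating each term at x = 5:
  Term 0 contributes 9 + 0 · 5 = 9
  Term 1 contributes 1 + 1 · 5 = 6
  Term 2 contributes 8 + 2 · 5 = 18
p(5) = ⊕ of these = min[9, 6, 18] = 6.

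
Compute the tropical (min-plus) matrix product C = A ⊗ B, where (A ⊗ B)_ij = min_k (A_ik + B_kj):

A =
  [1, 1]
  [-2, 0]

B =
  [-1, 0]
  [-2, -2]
A ⊗ B =
  [-1, -1]
  [-3, -2]

Apply the min-plus product entry-by-entry:
  C[0][0] = min over k of (A[0][0] + B[0][0] = 1 + -1 = 0, A[0][1] + B[1][0] = 1 + -2 = -1) = -1 (attained at k = 1)
  C[0][1] = min over k of (A[0][0] + B[0][1] = 1 + 0 = 1, A[0][1] + B[1][1] = 1 + -2 = -1) = -1 (attained at k = 1)
  C[1][0] = min over k of (A[1][0] + B[0][0] = -2 + -1 = -3, A[1][1] + B[1][0] = 0 + -2 = -2) = -3 (attained at k = 0)
  C[1][1] = min over k of (A[1][0] + B[0][1] = -2 + 0 = -2, A[1][1] + B[1][1] = 0 + -2 = -2) = -2 (attained at k = 0)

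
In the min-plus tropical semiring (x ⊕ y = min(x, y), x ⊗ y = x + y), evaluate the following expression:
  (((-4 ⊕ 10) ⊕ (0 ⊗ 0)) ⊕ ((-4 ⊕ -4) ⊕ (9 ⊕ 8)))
(((-4 ⊕ 10) ⊕ (0 ⊗ 0)) ⊕ ((-4 ⊕ -4) ⊕ (9 ⊕ 8))) = -4

Expand innermost to outermost. Recall ⊕ takes the minimum of its arguments and ⊗ takes their sum. Working out the expression (((-4 ⊕ 10) ⊕ (0 ⊗ 0)) ⊕ ((-4 ⊕ -4) ⊕ (9 ⊕ 8))) gives -4.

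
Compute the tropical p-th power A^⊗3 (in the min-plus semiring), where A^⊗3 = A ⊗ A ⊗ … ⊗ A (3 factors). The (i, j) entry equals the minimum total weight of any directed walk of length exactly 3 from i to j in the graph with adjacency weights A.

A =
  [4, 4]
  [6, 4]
A^⊗3 =
  [12, 12]
  [14, 12]

Each entry (A^⊗3)_ij equals the minimum over all length-3 walks i = v_0 → v_1 → … → v_3 = j of Σ_t A[v_t][v_{t+1}]. For example, for (i, j) = (0, 1) we minimise over 4 possible intermediate vertex sequences; the minimum is 12, attained along the walk 0 → 0 → 0 → 1.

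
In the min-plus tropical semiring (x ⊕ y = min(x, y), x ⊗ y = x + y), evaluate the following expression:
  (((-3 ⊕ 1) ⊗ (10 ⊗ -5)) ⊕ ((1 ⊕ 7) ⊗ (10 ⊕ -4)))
(((-3 ⊕ 1) ⊗ (10 ⊗ -5)) ⊕ ((1 ⊕ 7) ⊗ (10 ⊕ -4))) = -3

Expand innermost to outermost. Recall ⊕ takes the minimum of its arguments and ⊗ takes their sum. Working out the expression (((-3 ⊕ 1) ⊗ (10 ⊗ -5)) ⊕ ((1 ⊕ 7) ⊗ (10 ⊕ -4))) gives -3.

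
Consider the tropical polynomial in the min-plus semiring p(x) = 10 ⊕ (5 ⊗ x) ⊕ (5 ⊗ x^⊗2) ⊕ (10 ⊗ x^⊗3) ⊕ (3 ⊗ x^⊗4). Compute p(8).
p(8) = 10

A tropical monomial a ⊗ x^⊗i evaluates to a + i · x. Evaluating each term at x = 8:
  Term 0 contributes 10 + 0 · 8 = 10
  Term 1 contributes 5 + 1 · 8 = 13
  Term 2 contributes 5 + 2 · 8 = 21
  Term 3 contributes 10 + 3 · 8 = 34
  Term 4 contributes 3 + 4 · 8 = 35
p(8) = ⊕ of these = min[10, 13, 21, 34, 35] = 10.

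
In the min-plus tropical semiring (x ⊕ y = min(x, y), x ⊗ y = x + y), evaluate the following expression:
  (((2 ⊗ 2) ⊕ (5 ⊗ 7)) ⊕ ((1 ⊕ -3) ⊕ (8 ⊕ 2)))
(((2 ⊗ 2) ⊕ (5 ⊗ 7)) ⊕ ((1 ⊕ -3) ⊕ (8 ⊕ 2))) = -3

Expand innermost to outermost. Recall ⊕ takes the minimum of its arguments and ⊗ takes their sum. Working out the expression (((2 ⊗ 2) ⊕ (5 ⊗ 7)) ⊕ ((1 ⊕ -3) ⊕ (8 ⊕ 2))) gives -3.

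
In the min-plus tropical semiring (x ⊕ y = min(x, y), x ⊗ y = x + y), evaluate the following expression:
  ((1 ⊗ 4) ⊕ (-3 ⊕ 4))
((1 ⊗ 4) ⊕ (-3 ⊕ 4)) = -3

Expand innermost to outermost. Recall ⊕ takes the minimum of its arguments and ⊗ takes their sum. Working out the expression ((1 ⊗ 4) ⊕ (-3 ⊕ 4)) gives -3.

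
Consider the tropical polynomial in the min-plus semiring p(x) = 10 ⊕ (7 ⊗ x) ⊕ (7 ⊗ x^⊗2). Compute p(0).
p(0) = 7

A tropical monomial a ⊗ x^⊗i evaluates to a + i · x. Evaluating each term at x = 0:
  Term 0 contributes 10 + 0 · 0 = 10
  Term 1 contributes 7 + 1 · 0 = 7
  Term 2 contributes 7 + 2 · 0 = 7
p(0) = ⊕ of these = min[10, 7, 7] = 7.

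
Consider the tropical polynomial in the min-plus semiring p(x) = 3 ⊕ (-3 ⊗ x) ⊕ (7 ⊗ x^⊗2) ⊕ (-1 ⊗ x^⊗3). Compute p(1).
p(1) = -2

A tropical monomial a ⊗ x^⊗i evaluates to a + i · x. Evaluating each term at x = 1:
  Term 0 contributes 3 + 0 · 1 = 3
  Term 1 contributes -3 + 1 · 1 = -2
  Term 2 contributes 7 + 2 · 1 = 9
  Term 3 contributes -1 + 3 · 1 = 2
p(1) = ⊕ of these = min[3, -2, 9, 2] = -2.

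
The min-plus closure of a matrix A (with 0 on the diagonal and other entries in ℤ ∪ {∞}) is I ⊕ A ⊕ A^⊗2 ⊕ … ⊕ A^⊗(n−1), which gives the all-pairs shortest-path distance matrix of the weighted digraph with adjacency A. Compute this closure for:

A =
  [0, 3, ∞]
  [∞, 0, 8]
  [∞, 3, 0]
Closure =
  [0, 3, 11]
  [∞, 0, 8]
  [∞, 3, 0]

This is the Floyd-Warshall all-pairs shortest-path computation. For each intermediate vertex k = 0, 1, …, 2, update dist[i][j] ← min(dist[i][j], dist[i][k] + dist[k][j]). The final matrix gives, for each (i, j), the minimum total weight of any directed path from i to j (possibly empty when i = j).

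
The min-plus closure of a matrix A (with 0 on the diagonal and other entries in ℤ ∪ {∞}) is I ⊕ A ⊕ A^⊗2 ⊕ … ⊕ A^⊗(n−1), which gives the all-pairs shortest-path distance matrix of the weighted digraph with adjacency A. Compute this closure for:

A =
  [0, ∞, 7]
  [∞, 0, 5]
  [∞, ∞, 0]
Closure =
  [0, ∞, 7]
  [∞, 0, 5]
  [∞, ∞, 0]

This is the Floyd-Warshall all-pairs shortest-path computation. For each intermediate vertex k = 0, 1, …, 2, update dist[i][j] ← min(dist[i][j], dist[i][k] + dist[k][j]). The final matrix gives, for each (i, j), the minimum total weight of any directed path from i to j (possibly empty when i = j).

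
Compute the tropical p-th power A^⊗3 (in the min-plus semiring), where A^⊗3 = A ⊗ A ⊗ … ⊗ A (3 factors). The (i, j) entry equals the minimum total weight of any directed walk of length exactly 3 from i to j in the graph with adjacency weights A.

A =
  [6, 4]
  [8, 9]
A^⊗3 =
  [18, 16]
  [20, 18]

Each entry (A^⊗3)_ij equals the minimum over all length-3 walks i = v_0 → v_1 → … → v_3 = j of Σ_t A[v_t][v_{t+1}]. For example, for (i, j) = (0, 1) we minimise over 4 possible intermediate vertex sequences; the minimum is 16, attained along the walk 0 → 0 → 0 → 1.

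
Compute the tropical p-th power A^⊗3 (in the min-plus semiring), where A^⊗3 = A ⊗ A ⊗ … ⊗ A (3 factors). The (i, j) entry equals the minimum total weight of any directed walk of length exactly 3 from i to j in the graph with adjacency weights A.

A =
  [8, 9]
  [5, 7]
A^⊗3 =
  [21, 23]
  [19, 21]

Each entry (A^⊗3)_ij equals the minimum over all length-3 walks i = v_0 → v_1 → … → v_3 = j of Σ_t A[v_t][v_{t+1}]. For example, for (i, j) = (0, 1) we minimise over 4 possible intermediate vertex sequences; the minimum is 23, attained along the walk 0 → 1 → 0 → 1.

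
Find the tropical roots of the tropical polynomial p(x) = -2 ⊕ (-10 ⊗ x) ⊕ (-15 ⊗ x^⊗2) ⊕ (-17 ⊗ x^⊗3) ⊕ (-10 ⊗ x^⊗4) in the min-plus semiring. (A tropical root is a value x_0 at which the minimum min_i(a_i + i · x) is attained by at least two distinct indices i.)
Roots: {-7, 2, 5, 8}

Each tropical root is a break point of the lower envelope of the lines y = a_i + i · x (there are 5 lines, with slopes 0, 1, ..., 4). Only the lines that attain the minimum somewhere contribute to roots; other lines are dominated. Here the surviving (envelope) indices are i = 4, i = 3, i = 2, i = 1, i = 0.
Intersections between consecutive envelope lines give the roots: for adjacent envelope indices i < j the intersection is x = (a_i − a_j) / (j − i). Reading off the sorted break points: {-7, 2, 5, 8}.
Verification: at each break x_0, at least two indices attain the minimum of min_i(a_i + i · x_0).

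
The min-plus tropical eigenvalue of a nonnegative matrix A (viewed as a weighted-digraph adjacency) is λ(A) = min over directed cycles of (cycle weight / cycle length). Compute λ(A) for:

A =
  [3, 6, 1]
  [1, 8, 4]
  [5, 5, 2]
λ(A) = 2

Enumerate directed cycles and compute their means (weight / length). Sample:
  cycle 0 → 0: weight = 3, length = 1, mean = 3/1 ≈ 3.000
  cycle 1 → 1: weight = 8, length = 1, mean = 8/1 ≈ 8.000
  cycle 2 → 2: weight = 2, length = 1, mean = 2/1 ≈ 2.000
  cycle 0 → 1 → 0: weight = 7, length = 2, mean = 7/2 ≈ 3.500
  cycle 0 → 2 → 0: weight = 6, length = 2, mean = 6/2 ≈ 3.000
  cycle 1 → 0 → 1: weight = 7, length = 2, mean = 7/2 ≈ 3.500
Minimum mean = 2.000, attained e.g. along the cycle 2 → 2 with weight 2 and length 1. So λ(A) = 2/1 = 2.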